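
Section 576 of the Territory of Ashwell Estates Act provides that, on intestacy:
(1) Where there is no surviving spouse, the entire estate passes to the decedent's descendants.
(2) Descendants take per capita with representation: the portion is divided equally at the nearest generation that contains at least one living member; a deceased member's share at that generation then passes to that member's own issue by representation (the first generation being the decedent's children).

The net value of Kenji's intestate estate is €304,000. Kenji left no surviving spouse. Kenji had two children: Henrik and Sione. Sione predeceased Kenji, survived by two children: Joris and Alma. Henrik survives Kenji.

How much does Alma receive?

The entire €304,000 passes to the descendants.
That amount (€304,000) is divided into 2 shares of €152,000: Henrik takes €152,000; Sione's €152,000 share passes to Sione's issue.
Sione's share (€152,000) is divided into 2 shares of €76,000: Joris and Alma each take €76,000.

Alma receives €76,000.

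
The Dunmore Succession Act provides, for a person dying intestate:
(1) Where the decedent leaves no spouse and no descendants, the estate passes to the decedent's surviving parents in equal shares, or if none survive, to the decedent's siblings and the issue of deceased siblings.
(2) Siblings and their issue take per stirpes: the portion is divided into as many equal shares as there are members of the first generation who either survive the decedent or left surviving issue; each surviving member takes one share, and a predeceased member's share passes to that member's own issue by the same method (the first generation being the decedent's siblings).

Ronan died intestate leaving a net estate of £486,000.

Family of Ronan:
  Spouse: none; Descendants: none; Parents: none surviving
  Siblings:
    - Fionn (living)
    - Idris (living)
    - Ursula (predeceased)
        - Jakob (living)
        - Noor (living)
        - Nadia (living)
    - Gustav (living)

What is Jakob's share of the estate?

Jakob receives £40,500.

The entire £486,000 passes to the siblings and their issue.
That amount (£486,000) is divided into 4 shares of £121,500: Fionn, Idris, and Gustav each take £121,500; Ursula's £121,500 share passes to Ursula's issue.
Ursula's share (£121,500) is divided into 3 shares of £40,500: Jakob, Noor, and Nadia each take £40,500.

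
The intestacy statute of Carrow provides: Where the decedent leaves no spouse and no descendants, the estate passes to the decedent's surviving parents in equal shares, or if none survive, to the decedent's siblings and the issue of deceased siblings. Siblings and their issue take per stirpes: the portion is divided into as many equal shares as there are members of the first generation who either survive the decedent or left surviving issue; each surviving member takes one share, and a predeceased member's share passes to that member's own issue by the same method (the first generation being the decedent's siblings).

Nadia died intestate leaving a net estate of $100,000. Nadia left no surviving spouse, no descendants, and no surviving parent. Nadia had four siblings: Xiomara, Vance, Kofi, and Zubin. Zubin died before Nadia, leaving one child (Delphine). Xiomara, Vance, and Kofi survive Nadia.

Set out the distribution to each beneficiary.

The entire $100,000 passes to the siblings and their issue.
That amount ($100,000) is divided into 4 shares of $25,000: Xiomara, Vance, and Kofi each take $25,000; Zubin's $25,000 share passes to Zubin's issue.
Zubin's share ($25,000) passes entirely to Delphine.

Xiomara: $25,000; Vance: $25,000; Kofi: $25,000; Delphine: $25,000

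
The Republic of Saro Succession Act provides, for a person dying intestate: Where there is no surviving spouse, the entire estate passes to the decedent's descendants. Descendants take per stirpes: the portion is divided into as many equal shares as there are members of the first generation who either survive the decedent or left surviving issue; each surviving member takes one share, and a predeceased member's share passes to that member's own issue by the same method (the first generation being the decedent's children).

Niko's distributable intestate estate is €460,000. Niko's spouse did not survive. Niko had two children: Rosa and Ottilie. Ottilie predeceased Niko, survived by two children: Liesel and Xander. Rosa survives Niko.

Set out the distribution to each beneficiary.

Rosa: €230,000; Liesel: €115,000; Xander: €115,000

The entire €460,000 passes to the descendants.
That amount (€460,000) is divided into 2 shares of €230,000: Rosa takes €230,000; Ottilie's €230,000 share passes to Ottilie's issue.
Ottilie's share (€230,000) is divided into 2 shares of €115,000: Liesel and Xander each take €115,000.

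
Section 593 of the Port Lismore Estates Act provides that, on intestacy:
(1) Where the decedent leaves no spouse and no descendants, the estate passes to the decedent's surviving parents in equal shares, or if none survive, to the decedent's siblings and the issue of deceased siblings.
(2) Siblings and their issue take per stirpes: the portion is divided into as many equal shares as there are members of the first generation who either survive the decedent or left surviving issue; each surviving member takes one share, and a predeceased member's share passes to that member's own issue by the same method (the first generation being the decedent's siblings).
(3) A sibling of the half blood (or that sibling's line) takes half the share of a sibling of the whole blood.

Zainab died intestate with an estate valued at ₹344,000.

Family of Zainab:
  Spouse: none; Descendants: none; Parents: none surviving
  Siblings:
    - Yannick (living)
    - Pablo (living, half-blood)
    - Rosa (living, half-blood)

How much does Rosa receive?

Rosa receives ₹86,000.

The entire ₹344,000 passes to the siblings and their issue.
Counting each half-blood sibling's line as half a unit, there are 2 units in ₹344,000, so one unit is ₹172,000. Whole-blood lines (Yannick) take ₹172,000 each; half-blood lines (Pablo and Rosa) take ₹86,000 each.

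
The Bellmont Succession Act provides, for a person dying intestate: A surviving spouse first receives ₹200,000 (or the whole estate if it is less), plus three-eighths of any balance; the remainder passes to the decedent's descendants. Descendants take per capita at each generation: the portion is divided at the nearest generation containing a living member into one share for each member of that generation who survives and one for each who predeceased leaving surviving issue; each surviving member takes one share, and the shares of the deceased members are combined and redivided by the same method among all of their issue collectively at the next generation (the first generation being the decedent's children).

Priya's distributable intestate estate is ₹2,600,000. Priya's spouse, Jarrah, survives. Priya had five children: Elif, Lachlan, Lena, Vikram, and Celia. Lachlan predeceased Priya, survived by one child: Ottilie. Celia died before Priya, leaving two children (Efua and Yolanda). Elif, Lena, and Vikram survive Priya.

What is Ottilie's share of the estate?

Ottilie receives ₹200,000.

Jarrah first takes ₹200,000, leaving a balance of ₹2,400,000. Jarrah then takes three-eighths of the balance (₹900,000), for a total of ₹1,100,000. The remaining ₹1,500,000 passes to the descendants.
The descendants' portion (₹1,500,000) is divided at the children's generation into 5 shares of ₹300,000. Elif, Lena, and Vikram each take ₹300,000. The 2 shares of the deceased (Lachlan and Celia) are combined into a pool of ₹600,000.
That pool (₹600,000) is divided at the grandchildren's generation equally among Ottilie, Efua, and Yolanda: ₹200,000 each.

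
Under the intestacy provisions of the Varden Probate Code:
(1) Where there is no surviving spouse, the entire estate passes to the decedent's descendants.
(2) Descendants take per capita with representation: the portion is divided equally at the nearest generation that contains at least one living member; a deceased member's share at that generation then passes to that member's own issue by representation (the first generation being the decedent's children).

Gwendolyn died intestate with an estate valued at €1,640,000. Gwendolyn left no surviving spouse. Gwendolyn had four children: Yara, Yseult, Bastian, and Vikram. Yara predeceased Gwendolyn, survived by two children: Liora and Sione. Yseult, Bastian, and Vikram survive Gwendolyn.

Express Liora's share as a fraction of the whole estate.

Liora receives 1/8 of the estate.

The entire €1,640,000 passes to the descendants.
That amount (€1,640,000) is divided into 4 shares of €410,000: Yseult, Bastian, and Vikram each take €410,000; Yara's €410,000 share passes to Yara's issue.
Yara's share (€410,000) is divided into 2 shares of €205,000: Liora and Sione each take €205,000.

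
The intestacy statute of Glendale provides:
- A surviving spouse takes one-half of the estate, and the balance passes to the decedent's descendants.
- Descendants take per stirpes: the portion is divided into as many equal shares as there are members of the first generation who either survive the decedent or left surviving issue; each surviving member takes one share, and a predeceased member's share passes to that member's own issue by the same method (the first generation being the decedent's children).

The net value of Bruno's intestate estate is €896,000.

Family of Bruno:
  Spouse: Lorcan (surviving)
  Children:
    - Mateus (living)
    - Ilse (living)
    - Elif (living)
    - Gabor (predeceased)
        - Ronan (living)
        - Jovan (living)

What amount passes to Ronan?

Lorcan takes one-half of €896,000 = €448,000. The remaining €448,000 passes to the descendants.
The descendants' portion (€448,000) is divided into 4 shares of €112,000: Mateus, Ilse, and Elif each take €112,000; Gabor's €112,000 share passes to Gabor's issue.
Gabor's share (€112,000) is divided into 2 shares of €56,000: Ronan and Jovan each take €56,000.

Ronan receives €56,000.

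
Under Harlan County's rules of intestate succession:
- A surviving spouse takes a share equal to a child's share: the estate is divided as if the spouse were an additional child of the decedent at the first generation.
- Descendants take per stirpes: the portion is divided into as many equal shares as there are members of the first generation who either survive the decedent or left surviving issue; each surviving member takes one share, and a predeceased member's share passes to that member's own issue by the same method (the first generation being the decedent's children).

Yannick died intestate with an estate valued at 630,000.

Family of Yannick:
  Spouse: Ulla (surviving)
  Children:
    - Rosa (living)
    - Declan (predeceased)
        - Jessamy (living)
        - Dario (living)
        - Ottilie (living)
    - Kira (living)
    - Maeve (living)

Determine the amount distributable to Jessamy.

The spouse counts as an additional share at the children's level, so there are 5 primary shares of 126,000. Ulla takes one such share (126,000).
The children's combined portion (504,000) is divided into 4 shares of 126,000: Rosa, Kira, and Maeve each take 126,000; Declan's 126,000 share passes to Declan's issue.
Declan's share (126,000) is divided into 3 shares of 42,000: Jessamy, Dario, and Ottilie each take 42,000.

Jessamy receives 42,000.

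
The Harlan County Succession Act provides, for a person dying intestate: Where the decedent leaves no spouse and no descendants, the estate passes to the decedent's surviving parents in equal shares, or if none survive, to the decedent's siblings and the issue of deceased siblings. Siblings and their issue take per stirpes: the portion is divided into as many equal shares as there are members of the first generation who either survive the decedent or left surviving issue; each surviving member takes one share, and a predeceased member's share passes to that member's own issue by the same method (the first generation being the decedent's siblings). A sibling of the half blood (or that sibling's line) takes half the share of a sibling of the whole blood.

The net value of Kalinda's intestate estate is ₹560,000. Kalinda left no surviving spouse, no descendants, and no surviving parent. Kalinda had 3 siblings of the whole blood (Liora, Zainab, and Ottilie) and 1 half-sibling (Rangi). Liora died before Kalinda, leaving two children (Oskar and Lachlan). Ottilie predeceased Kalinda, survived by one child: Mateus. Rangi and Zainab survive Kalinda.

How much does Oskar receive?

The entire ₹560,000 passes to the siblings and their issue.
Counting each half-blood sibling's line as half a unit, there are 7/2 units in ₹560,000, so one unit is ₹160,000. Whole-blood lines (Liora, Zainab, and Ottilie) take ₹160,000 each; half-blood lines (Rangi) take ₹80,000 each.
Liora's share (₹160,000) is divided into 2 shares of ₹80,000: Oskar and Lachlan each take ₹80,000.
Ottilie's share (₹160,000) passes entirely to Mateus.

Oskar receives ₹80,000.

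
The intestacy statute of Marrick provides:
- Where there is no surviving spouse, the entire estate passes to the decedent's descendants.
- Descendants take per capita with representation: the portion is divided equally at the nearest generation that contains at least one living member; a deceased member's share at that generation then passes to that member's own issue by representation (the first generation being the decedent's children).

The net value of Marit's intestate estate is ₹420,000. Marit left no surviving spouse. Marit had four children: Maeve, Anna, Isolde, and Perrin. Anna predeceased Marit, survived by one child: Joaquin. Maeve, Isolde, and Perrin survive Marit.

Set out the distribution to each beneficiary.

Maeve: ₹105,000; Joaquin: ₹105,000; Isolde: ₹105,000; Perrin: ₹105,000

The entire ₹420,000 passes to the descendants.
That amount (₹420,000) is divided into 4 shares of ₹105,000: Maeve, Isolde, and Perrin each take ₹105,000; Anna's ₹105,000 share passes to Anna's issue.
Anna's share (₹105,000) passes entirely to Joaquin.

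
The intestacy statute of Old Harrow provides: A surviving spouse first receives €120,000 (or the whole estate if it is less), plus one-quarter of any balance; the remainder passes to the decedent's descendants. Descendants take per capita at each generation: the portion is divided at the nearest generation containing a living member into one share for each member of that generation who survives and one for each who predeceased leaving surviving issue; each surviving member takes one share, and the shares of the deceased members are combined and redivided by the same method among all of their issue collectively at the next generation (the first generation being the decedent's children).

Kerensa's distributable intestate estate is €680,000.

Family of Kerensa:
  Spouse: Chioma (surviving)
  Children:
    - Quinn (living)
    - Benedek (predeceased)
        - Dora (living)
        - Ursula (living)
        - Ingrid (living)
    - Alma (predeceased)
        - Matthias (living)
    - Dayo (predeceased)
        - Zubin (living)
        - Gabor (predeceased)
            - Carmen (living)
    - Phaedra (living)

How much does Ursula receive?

Ursula receives €42,000.

Chioma first takes €120,000, leaving a balance of €560,000. Chioma then takes one-quarter of the balance (€140,000), for a total of €260,000. The remaining €420,000 passes to the descendants.
The descendants' portion (€420,000) is divided at the children's generation into 5 shares of €84,000. Quinn and Phaedra each take €84,000. The 3 shares of the deceased (Benedek, Alma, and Dayo) are combined into a pool of €252,000.
That pool (€252,000) is divided at the grandchildren's generation into 6 shares of €42,000. Dora, Ursula, Ingrid, Matthias, and Zubin each take €42,000. The remaining share for the deceased Gabor (€42,000) is carried to the next generation.
That pool (€42,000) passes entirely to Carmen, the sole taker at the great-grandchildren's generation.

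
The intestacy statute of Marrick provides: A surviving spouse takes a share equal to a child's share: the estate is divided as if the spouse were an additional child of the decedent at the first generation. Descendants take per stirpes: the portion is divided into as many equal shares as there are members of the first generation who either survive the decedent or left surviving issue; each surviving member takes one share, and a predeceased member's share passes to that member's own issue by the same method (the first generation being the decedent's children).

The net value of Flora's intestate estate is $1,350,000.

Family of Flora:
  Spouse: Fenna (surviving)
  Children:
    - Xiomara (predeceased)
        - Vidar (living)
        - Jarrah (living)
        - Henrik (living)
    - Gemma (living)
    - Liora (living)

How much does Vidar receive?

Vidar receives $112,500.

The spouse counts as an additional share at the children's level, so there are 4 primary shares of $337,500. Fenna takes one such share ($337,500).
The children's combined portion ($1,012,500) is divided into 3 shares of $337,500: Gemma and Liora each take $337,500; Xiomara's $337,500 share passes to Xiomara's issue.
Xiomara's share ($337,500) is divided into 3 shares of $112,500: Vidar, Jarrah, and Henrik each take $112,500.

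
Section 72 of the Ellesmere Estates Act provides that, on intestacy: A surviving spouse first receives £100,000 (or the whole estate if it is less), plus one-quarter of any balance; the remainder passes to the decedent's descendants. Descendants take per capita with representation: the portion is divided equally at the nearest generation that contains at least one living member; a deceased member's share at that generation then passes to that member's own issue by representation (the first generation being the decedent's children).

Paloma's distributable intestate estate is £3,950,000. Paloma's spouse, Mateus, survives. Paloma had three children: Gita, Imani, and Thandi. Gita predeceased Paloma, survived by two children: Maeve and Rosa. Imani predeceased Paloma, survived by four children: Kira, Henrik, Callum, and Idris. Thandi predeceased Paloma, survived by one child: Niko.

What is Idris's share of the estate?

Idris receives £412,500.

Mateus first takes £100,000, leaving a balance of £3,850,000. Mateus then takes one-quarter of the balance (£962,500), for a total of £1,062,500. The remaining £2,887,500 passes to the descendants.
No child survives, so the initial division is made at the grandchildren's generation.
The descendants' portion (£2,887,500) is divided into 7 shares of £412,500: Maeve, Rosa, Kira, Henrik, Callum, Idris, and Niko each take £412,500.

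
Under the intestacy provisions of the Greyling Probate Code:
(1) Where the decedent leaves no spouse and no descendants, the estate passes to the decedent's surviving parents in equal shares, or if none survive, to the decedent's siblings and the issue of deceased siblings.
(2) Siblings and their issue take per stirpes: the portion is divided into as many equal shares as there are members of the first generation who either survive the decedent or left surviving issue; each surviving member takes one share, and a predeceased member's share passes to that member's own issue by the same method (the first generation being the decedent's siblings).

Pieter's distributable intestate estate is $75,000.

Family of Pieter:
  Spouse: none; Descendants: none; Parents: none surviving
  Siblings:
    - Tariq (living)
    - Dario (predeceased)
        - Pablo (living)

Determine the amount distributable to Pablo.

The entire $75,000 passes to the siblings and their issue.
That amount ($75,000) is divided into 2 shares of $37,500: Tariq takes $37,500; Dario's $37,500 share passes to Dario's issue.
Dario's share ($37,500) passes entirely to Pablo.

Pablo receives $37,500.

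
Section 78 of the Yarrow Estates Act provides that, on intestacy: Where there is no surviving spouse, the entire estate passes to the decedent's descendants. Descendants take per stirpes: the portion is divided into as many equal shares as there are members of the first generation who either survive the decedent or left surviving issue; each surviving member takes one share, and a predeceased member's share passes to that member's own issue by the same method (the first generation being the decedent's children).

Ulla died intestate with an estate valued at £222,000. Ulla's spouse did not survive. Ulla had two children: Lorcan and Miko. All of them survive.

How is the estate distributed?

The entire £222,000 passes to the descendants.
That amount (£222,000) is divided into 2 shares of £111,000: Lorcan and Miko each take £111,000.

Lorcan: £111,000; Miko: £111,000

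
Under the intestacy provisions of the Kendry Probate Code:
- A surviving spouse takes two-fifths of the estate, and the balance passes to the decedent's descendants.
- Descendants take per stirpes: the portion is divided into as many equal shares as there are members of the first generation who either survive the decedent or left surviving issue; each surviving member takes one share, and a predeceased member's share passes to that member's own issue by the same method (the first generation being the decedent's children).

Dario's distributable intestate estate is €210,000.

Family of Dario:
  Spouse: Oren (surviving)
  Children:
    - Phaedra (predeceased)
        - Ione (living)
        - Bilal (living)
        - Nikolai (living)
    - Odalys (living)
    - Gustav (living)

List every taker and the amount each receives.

Oren takes two-fifths of €210,000 = €84,000. The remaining €126,000 passes to the descendants.
The descendants' portion (€126,000) is divided into 3 shares of €42,000: Odalys and Gustav each take €42,000; Phaedra's €42,000 share passes to Phaedra's issue.
Phaedra's share (€42,000) is divided into 3 shares of €14,000: Ione, Bilal, and Nikolai each take €14,000.

Oren: €84,000; Ione: €14,000; Bilal: €14,000; Nikolai: €14,000; Odalys: €42,000; Gustav: €42,000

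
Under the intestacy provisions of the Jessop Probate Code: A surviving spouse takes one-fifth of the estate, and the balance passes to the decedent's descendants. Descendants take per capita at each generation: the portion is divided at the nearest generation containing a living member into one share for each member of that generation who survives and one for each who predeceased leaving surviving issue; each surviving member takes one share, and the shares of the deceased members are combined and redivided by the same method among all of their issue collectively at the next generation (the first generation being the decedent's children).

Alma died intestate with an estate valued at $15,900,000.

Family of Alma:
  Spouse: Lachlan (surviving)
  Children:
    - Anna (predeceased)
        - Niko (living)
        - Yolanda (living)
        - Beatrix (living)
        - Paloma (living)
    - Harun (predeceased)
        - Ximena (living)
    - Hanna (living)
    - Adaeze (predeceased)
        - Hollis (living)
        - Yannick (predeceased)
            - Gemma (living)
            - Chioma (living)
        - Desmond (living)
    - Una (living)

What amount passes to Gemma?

Gemma receives $477,000.

Lachlan takes one-fifth of $15,900,000 = $3,180,000. The remaining $12,720,000 passes to the descendants.
The descendants' portion ($12,720,000) is divided at the children's generation into 5 shares of $2,544,000. Hanna and Una each take $2,544,000. The 3 shares of the deceased (Anna, Harun, and Adaeze) are combined into a pool of $7,632,000.
That pool ($7,632,000) is divided at the grandchildren's generation into 8 shares of $954,000. Niko, Yolanda, Beatrix, Paloma, Ximena, Hollis, and Desmond each take $954,000. The remaining share for the deceased Yannick ($954,000) is carried to the next generation.
That pool ($954,000) is divided at the great-grandchildren's generation equally among Gemma and Chioma: $477,000 each.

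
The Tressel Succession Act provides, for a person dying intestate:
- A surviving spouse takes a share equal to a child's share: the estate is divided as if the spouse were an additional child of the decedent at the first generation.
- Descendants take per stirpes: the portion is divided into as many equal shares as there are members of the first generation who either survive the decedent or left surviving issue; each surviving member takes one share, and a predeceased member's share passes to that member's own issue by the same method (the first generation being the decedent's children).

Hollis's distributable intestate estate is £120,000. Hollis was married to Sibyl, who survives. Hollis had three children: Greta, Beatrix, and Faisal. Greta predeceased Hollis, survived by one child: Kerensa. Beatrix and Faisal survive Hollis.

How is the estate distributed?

Sibyl: £30,000; Kerensa: £30,000; Beatrix: £30,000; Faisal: £30,000

The spouse counts as an additional share at the children's level, so there are 4 primary shares of £30,000. Sibyl takes one such share (£30,000).
The children's combined portion (£90,000) is divided into 3 shares of £30,000: Beatrix and Faisal each take £30,000; Greta's £30,000 share passes to Greta's issue.
Greta's share (£30,000) passes entirely to Kerensa.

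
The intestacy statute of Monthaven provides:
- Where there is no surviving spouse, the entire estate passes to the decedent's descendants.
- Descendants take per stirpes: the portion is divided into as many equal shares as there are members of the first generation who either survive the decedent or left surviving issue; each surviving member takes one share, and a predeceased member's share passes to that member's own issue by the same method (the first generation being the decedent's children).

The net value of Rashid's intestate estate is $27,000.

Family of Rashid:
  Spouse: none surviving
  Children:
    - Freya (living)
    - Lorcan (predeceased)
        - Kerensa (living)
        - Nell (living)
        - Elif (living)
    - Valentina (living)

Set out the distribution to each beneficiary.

Freya: $9,000; Kerensa: $3,000; Nell: $3,000; Elif: $3,000; Valentina: $9,000

The entire $27,000 passes to the descendants.
That amount ($27,000) is divided into 3 shares of $9,000: Freya and Valentina each take $9,000; Lorcan's $9,000 share passes to Lorcan's issue.
Lorcan's share ($9,000) is divided into 3 shares of $3,000: Kerensa, Nell, and Elif each take $3,000.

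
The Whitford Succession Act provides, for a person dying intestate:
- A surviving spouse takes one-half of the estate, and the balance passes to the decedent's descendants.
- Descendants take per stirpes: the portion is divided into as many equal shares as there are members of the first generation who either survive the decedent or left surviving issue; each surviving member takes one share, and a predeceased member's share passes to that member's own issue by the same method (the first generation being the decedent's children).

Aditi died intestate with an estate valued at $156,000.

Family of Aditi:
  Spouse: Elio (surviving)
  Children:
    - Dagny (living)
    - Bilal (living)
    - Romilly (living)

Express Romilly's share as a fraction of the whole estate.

Elio takes one-half of $156,000 = $78,000. The remaining $78,000 passes to the descendants.
The descendants' portion ($78,000) is divided into 3 shares of $26,000: Dagny, Bilal, and Romilly each take $26,000.

Romilly receives 1/6 of the estate.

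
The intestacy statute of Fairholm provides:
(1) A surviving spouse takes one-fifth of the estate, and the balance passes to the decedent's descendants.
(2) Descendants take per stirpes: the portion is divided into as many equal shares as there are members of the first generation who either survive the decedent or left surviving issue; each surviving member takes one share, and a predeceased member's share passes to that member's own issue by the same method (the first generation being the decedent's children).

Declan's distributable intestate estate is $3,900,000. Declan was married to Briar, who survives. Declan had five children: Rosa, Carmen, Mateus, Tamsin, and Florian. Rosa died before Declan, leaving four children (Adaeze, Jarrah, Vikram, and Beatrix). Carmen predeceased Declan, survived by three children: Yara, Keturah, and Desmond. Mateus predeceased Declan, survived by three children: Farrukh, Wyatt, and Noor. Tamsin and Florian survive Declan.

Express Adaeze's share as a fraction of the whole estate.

Adaeze receives 1/25 of the estate.

Briar takes one-fifth of $3,900,000 = $780,000. The remaining $3,120,000 passes to the descendants.
The descendants' portion ($3,120,000) is divided into 5 shares of $624,000: Tamsin and Florian each take $624,000; Rosa's $624,000 share passes to Rosa's issue; Carmen's $624,000 share passes to Carmen's issue; Mateus's $624,000 share passes to Mateus's issue.
Rosa's share ($624,000) is divided into 4 shares of $156,000: Adaeze, Jarrah, Vikram, and Beatrix each take $156,000.
Carmen's share ($624,000) is divided into 3 shares of $208,000: Yara, Keturah, and Desmond each take $208,000.
Mateus's share ($624,000) is divided into 3 shares of $208,000: Farrukh, Wyatt, and Noor each take $208,000.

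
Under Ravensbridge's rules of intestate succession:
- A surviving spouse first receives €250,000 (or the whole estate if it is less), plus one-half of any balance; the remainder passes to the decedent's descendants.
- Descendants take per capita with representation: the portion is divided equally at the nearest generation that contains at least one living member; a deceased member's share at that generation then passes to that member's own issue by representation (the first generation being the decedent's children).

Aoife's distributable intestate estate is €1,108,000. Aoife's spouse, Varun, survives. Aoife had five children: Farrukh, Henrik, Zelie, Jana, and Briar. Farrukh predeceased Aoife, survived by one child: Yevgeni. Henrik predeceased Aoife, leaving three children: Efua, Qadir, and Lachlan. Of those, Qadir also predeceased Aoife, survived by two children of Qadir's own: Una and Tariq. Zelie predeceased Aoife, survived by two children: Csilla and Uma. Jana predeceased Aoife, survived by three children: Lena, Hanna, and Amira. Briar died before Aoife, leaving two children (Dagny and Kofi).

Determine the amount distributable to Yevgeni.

Yevgeni receives €39,000.

Varun first takes €250,000, leaving a balance of €858,000. Varun then takes one-half of the balance (€429,000), for a total of €679,000. The remaining €429,000 passes to the descendants.
No child survives, so the initial division is made at the grandchildren's generation.
The descendants' portion (€429,000) is divided into 11 shares of €39,000: Yevgeni, Efua, Lachlan, Csilla, Uma, Lena, Hanna, Amira, Dagny, and Kofi each take €39,000; Qadir's €39,000 share passes to Qadir's issue.
Qadir's share (€39,000) is divided into 2 shares of €19,500: Una and Tariq each take €19,500.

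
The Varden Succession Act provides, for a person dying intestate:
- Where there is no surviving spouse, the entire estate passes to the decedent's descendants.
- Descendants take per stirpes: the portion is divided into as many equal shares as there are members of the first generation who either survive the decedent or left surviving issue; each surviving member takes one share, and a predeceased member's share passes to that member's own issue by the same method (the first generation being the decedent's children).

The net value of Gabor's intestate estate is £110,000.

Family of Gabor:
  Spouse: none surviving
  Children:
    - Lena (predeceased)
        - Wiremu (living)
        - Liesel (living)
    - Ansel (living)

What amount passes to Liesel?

The entire £110,000 passes to the descendants.
That amount (£110,000) is divided into 2 shares of £55,000: Ansel takes £55,000; Lena's £55,000 share passes to Lena's issue.
Lena's share (£55,000) is divided into 2 shares of £27,500: Wiremu and Liesel each take £27,500.

Liesel receives £27,500.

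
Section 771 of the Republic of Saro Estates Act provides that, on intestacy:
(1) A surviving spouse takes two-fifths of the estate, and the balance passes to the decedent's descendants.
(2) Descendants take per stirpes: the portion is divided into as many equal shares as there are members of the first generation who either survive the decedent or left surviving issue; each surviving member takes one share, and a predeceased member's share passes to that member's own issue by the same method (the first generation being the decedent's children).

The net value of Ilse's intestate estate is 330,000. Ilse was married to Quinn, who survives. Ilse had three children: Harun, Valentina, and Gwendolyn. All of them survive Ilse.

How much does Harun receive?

Harun receives 66,000.

Quinn takes two-fifths of 330,000 = 132,000. The remaining 198,000 passes to the descendants.
The descendants' portion (198,000) is divided into 3 shares of 66,000: Harun, Valentina, and Gwendolyn each take 66,000.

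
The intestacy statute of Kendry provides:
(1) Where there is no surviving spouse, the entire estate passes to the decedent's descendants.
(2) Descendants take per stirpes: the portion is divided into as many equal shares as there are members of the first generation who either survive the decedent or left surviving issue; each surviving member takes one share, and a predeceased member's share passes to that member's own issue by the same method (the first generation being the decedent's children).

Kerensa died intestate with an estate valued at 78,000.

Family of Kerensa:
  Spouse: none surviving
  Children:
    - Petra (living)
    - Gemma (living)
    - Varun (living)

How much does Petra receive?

The entire 78,000 passes to the descendants.
That amount (78,000) is divided into 3 shares of 26,000: Petra, Gemma, and Varun each take 26,000.

Petra receives 26,000.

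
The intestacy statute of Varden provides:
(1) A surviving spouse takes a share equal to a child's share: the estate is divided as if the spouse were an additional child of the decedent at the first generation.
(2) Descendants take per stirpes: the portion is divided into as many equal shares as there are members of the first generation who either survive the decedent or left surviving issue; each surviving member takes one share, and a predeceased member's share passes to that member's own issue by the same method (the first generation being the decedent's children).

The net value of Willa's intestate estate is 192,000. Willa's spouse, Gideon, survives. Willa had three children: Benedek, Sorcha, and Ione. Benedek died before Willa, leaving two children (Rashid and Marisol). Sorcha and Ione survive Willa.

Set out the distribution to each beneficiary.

Gideon: 48,000; Rashid: 24,000; Marisol: 24,000; Sorcha: 48,000; Ione: 48,000

The spouse counts as an additional share at the children's level, so there are 4 primary shares of 48,000. Gideon takes one such share (48,000).
The children's combined portion (144,000) is divided into 3 shares of 48,000: Sorcha and Ione each take 48,000; Benedek's 48,000 share passes to Benedek's issue.
Benedek's share (48,000) is divided into 2 shares of 24,000: Rashid and Marisol each take 24,000.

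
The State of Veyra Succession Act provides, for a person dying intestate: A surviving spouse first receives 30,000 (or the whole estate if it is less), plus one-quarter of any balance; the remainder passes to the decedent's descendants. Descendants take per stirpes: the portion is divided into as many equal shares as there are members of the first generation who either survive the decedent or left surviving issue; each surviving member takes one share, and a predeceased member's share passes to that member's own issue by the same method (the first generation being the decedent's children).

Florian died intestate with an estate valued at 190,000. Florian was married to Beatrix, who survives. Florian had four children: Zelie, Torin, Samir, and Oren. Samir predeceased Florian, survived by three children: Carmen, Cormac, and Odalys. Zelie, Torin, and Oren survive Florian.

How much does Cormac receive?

Cormac receives 10,000.

Beatrix first takes 30,000, leaving a balance of 160,000. Beatrix then takes one-quarter of the balance (40,000), for a total of 70,000. The remaining 120,000 passes to the descendants.
The descendants' portion (120,000) is divided into 4 shares of 30,000: Zelie, Torin, and Oren each take 30,000; Samir's 30,000 share passes to Samir's issue.
Samir's share (30,000) is divided into 3 shares of 10,000: Carmen, Cormac, and Odalys each take 10,000.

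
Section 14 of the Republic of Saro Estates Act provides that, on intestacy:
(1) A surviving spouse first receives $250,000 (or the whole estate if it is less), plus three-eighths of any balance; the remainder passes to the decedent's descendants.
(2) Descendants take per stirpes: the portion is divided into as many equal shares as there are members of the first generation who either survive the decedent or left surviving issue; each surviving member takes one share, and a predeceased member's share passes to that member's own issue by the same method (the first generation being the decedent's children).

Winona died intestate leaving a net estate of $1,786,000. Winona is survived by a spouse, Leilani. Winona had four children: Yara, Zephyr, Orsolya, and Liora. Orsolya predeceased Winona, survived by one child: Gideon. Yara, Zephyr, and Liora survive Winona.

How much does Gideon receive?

Leilani first takes $250,000, leaving a balance of $1,536,000. Leilani then takes three-eighths of the balance ($576,000), for a total of $826,000. The remaining $960,000 passes to the descendants.
The descendants' portion ($960,000) is divided into 4 shares of $240,000: Yara, Zephyr, and Liora each take $240,000; Orsolya's $240,000 share passes to Orsolya's issue.
Orsolya's share ($240,000) passes entirely to Gideon.

Gideon receives $240,000.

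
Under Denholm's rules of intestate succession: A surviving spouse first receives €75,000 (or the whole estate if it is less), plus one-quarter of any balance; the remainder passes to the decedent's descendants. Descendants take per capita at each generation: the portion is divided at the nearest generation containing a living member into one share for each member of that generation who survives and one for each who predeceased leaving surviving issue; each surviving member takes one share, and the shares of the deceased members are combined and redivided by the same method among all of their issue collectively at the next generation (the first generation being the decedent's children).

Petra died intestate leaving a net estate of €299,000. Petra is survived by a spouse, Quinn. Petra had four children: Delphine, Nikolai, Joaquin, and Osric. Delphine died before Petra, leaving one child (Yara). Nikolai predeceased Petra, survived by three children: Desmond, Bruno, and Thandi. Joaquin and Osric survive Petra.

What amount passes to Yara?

Quinn first takes €75,000, leaving a balance of €224,000. Quinn then takes one-quarter of the balance (€56,000), for a total of €131,000. The remaining €168,000 passes to the descendants.
The descendants' portion (€168,000) is divided at the children's generation into 4 shares of €42,000. Joaquin and Osric each take €42,000. The 2 shares of the deceased (Delphine and Nikolai) are combined into a pool of €84,000.
That pool (€84,000) is divided at the grandchildren's generation equally among Yara, Desmond, Bruno, and Thandi: €21,000 each.

Yara receives €21,000.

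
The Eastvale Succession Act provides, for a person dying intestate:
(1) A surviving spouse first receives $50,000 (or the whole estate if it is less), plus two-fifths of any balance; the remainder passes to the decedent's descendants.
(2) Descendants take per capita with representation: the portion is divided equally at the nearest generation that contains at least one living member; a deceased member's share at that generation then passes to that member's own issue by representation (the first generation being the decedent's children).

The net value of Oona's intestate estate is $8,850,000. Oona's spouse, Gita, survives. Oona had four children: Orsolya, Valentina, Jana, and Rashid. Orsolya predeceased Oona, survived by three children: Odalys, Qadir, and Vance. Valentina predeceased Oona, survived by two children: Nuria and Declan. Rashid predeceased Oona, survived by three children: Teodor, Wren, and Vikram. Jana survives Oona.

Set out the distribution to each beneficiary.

Gita: $3,570,000; Odalys: $440,000; Qadir: $440,000; Vance: $440,000; Nuria: $660,000; Declan: $660,000; Jana: $1,320,000; Teodor: $440,000; Wren: $440,000; Vikram: $440,000

Gita first takes $50,000, leaving a balance of $8,800,000. Gita then takes two-fifths of the balance ($3,520,000), for a total of $3,570,000. The remaining $5,280,000 passes to the descendants.
The descendants' portion ($5,280,000) is divided into 4 shares of $1,320,000: Jana takes $1,320,000; Orsolya's $1,320,000 share passes to Orsolya's issue; Valentina's $1,320,000 share passes to Valentina's issue; Rashid's $1,320,000 share passes to Rashid's issue.
Orsolya's share ($1,320,000) is divided into 3 shares of $440,000: Odalys, Qadir, and Vance each take $440,000.
Valentina's share ($1,320,000) is divided into 2 shares of $660,000: Nuria and Declan each take $660,000.
Rashid's share ($1,320,000) is divided into 3 shares of $440,000: Teodor, Wren, and Vikram each take $440,000.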